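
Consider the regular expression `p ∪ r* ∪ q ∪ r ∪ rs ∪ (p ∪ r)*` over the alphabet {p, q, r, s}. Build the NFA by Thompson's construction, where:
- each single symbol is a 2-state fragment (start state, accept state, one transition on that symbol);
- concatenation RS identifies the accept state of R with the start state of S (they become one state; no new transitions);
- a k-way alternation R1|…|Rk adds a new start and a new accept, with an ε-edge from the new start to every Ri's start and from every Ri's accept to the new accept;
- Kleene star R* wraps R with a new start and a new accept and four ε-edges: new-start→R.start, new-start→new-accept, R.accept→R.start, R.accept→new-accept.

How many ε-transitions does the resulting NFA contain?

Building bottom-up:
Each of the 8 symbol leaves contributes 0 ε-transitions.
  r* = 4 ε-transitions
  rs = 0 ε-transitions
  p ∪ r = 4 ε-transitions
  (p ∪ r)* = 8 ε-transitions
  p ∪ r* ∪ q ∪ r ∪ rs ∪ (p ∪ r)* = 24 ε-transitions

24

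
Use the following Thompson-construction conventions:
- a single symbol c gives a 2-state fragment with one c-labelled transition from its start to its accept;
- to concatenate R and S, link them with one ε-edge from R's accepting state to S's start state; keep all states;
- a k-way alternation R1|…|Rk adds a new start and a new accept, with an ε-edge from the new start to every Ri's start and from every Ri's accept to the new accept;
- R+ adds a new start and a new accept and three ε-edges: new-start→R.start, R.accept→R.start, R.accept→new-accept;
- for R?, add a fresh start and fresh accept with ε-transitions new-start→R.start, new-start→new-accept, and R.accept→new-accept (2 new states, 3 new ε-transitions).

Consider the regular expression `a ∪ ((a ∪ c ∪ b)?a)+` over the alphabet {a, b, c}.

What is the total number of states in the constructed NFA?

18

Recursing over subexpressions:
Each of the 5 symbol leaves contributes a 2-state fragment.
  a ∪ c ∪ b : 8 states
  (a ∪ c ∪ b)? : 10 states
  (a ∪ c ∪ b)?a : 12 states
  ((a ∪ c ∪ b)?a)+ : 14 states
  a ∪ ((a ∪ c ∪ b)?a)+ : 18 states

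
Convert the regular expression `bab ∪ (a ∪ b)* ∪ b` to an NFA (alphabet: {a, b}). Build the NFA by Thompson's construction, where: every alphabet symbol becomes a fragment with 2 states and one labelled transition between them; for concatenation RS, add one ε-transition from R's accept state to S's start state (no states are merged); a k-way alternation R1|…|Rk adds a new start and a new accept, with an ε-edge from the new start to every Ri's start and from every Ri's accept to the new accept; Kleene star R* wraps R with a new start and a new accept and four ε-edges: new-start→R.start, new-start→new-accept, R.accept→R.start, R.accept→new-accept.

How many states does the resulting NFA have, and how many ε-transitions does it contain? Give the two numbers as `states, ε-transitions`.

18, 16

Recursing over subexpressions:
Each of the 6 symbol leaves contributes 2 states and 0 ε-transitions.
  bab — 6 states, 2 ε-transitions
  a ∪ b — 6 states, 4 ε-transitions
  (a ∪ b)* — 8 states, 8 ε-transitions
  bab ∪ (a ∪ b)* ∪ b — 18 states, 16 ε-transitions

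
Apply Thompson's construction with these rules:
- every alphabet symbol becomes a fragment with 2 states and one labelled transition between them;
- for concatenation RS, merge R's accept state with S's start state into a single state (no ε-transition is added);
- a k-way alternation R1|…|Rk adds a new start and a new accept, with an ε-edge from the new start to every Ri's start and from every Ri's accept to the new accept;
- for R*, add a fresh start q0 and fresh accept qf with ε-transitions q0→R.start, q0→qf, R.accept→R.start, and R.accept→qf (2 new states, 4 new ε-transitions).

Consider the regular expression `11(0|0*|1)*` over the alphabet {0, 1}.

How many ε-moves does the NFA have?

14

Bottom-up over the parse tree:
Each of the 5 symbol leaves contributes 0 ε-transitions.
  0* → 4 ε-transitions
  0|0*|1 → 10 ε-transitions
  (0|0*|1)* → 14 ε-transitions
  11(0|0*|1)* → 14 ε-transitions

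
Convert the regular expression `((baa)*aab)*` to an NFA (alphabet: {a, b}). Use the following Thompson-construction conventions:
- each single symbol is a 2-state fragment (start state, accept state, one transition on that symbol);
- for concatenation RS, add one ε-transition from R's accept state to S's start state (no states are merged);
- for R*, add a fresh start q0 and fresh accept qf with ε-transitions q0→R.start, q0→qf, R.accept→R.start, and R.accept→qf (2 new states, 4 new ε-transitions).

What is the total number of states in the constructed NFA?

16

Building bottom-up:
Each of the 6 symbol leaves contributes a 2-state fragment.
  baa = 6 states
  (baa)* = 8 states
  (baa)*aab = 14 states
  ((baa)*aab)* = 16 states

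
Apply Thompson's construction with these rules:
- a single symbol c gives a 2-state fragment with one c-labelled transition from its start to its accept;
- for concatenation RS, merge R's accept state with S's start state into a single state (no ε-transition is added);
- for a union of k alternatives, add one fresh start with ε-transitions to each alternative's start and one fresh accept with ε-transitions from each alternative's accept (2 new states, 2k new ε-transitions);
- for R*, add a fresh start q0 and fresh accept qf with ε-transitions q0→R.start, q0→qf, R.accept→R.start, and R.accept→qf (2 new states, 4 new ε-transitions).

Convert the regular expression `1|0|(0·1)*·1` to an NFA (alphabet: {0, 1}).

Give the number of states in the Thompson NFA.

12

By structural recursion:
Each of the 5 symbol leaves contributes a 2-state fragment.
  0·1 : 3 states
  (0·1)* : 5 states
  (0·1)*·1 : 6 states
  1|0|(0·1)*·1 : 12 states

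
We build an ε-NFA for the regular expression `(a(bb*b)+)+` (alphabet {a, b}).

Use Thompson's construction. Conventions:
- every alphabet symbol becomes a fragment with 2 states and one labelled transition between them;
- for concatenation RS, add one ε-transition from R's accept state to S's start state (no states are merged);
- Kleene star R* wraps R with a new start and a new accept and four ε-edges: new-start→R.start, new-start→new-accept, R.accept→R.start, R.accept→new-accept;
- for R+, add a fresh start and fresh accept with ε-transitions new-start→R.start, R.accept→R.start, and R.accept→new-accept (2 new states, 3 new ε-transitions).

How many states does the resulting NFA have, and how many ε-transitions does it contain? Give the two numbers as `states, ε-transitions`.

14, 13

By structural recursion:
Each of the 4 symbol leaves contributes 2 states and 0 ε-transitions.
  b* = 4 states, 4 ε-transitions
  bb*b = 8 states, 6 ε-transitions
  (bb*b)+ = 10 states, 9 ε-transitions
  a(bb*b)+ = 12 states, 10 ε-transitions
  (a(bb*b)+)+ = 14 states, 13 ε-transitions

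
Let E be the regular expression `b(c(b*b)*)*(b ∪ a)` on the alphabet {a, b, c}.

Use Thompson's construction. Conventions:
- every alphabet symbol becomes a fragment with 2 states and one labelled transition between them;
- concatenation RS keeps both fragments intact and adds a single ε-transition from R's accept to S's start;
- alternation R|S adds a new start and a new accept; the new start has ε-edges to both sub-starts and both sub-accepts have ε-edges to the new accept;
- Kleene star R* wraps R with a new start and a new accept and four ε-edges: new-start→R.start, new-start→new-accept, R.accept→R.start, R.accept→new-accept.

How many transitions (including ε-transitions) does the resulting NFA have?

Building bottom-up:
Each of the 6 symbol leaves contributes 1 transition (1 symbol, 0 ε).
  b* : 5 transitions (1 symbol, 4 ε)
  b*b : 7 transitions (2 symbol, 5 ε)
  (b*b)* : 11 transitions (2 symbol, 9 ε)
  c(b*b)* : 13 transitions (3 symbol, 10 ε)
  (c(b*b)*)* : 17 transitions (3 symbol, 14 ε)
  b ∪ a : 6 transitions (2 symbol, 4 ε)
  b(c(b*b)*)*(b ∪ a) : 26 transitions (6 symbol, 20 ε)

26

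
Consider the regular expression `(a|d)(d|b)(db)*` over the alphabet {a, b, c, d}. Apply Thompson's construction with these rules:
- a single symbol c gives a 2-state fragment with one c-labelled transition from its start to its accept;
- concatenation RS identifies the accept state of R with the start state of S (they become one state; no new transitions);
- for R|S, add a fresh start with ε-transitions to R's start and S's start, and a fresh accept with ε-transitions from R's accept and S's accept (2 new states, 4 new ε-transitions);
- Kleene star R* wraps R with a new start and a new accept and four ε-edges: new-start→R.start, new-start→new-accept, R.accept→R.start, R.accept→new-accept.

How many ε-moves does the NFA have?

12

Per subexpression:
Each of the 6 symbol leaves contributes 0 ε-transitions.
  a|d → 4 ε-transitions
  d|b → 4 ε-transitions
  db → 0 ε-transitions
  (db)* → 4 ε-transitions
  (a|d)(d|b)(db)* → 12 ε-transitions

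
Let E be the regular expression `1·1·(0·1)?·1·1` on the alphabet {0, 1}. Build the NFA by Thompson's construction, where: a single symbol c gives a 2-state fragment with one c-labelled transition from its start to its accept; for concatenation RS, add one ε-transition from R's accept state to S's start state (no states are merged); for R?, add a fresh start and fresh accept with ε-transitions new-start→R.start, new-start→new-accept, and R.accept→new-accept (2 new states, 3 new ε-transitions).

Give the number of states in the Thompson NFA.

14

Recursing over subexpressions:
Each of the 6 symbol leaves contributes a 2-state fragment.
  0·1 — 4 states
  (0·1)? — 6 states
  1·1·(0·1)?·1·1 — 14 states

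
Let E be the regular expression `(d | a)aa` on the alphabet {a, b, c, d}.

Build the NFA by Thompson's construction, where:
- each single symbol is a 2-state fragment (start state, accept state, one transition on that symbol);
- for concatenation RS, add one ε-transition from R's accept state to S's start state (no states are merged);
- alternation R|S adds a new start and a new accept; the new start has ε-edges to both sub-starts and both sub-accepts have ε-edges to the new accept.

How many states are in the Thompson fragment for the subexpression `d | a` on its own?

Fragment for `d | a`:
Each of the 2 symbol leaves contributes a 2-state fragment.
  d | a — 6 states

6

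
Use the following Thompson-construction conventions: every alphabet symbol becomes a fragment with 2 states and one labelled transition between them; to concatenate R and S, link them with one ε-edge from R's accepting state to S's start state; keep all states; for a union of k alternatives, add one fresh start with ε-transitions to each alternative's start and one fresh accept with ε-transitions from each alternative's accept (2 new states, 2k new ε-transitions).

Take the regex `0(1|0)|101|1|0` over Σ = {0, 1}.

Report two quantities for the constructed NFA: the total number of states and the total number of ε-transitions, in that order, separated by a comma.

By structural recursion:
Each of the 8 symbol leaves contributes 2 states and 0 ε-transitions.
  1|0 : 6 states, 4 ε-transitions
  0(1|0) : 8 states, 5 ε-transitions
  101 : 6 states, 2 ε-transitions
  0(1|0)|101|1|0 : 20 states, 15 ε-transitions

20, 15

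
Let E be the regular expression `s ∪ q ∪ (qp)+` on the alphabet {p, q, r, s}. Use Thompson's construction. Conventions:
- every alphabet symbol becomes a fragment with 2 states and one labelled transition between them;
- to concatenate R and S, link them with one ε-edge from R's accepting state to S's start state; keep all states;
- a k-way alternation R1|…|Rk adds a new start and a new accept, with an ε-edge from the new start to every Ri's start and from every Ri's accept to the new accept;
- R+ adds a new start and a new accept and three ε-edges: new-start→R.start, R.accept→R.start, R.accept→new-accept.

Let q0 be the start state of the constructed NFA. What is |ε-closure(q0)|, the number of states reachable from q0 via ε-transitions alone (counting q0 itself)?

Compute the ε-closure size of each fragment's start state recursively; a symbol fragment's start has no outgoing ε-edge, so its closure is just itself (size 1).
  qp — same as the first factor's closure: |ε-closure| = 1
  (qp)+ — new start ε-reaches only the body's start; the new accept needs a symbol first: |ε-closure| = 1 + 1 = 2
  s ∪ q ∪ (qp)+ — |ε-closure| = 1 + 1 + 1 + 2 = 5 (the new accept is not ε-reachable since no branch accepts ε)

5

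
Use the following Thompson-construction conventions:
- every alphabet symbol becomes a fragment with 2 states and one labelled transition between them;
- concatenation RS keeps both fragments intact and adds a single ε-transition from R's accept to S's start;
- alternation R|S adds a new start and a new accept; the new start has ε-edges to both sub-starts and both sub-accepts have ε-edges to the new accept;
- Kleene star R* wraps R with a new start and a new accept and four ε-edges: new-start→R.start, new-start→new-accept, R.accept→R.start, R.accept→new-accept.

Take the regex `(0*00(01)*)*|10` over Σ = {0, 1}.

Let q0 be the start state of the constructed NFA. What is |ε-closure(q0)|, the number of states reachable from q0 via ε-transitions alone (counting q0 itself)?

9

Compute the ε-closure size of each fragment's start state recursively; a symbol fragment's start has no outgoing ε-edge, so its closure is just itself (size 1).
  0* → new start has ε-edges to the inner start and to the new accept, so |ε-closure| = 2 + 1 = 3
  01 → same as the first factor's closure: |ε-closure| = 1
  (01)* → the star's fresh start ε-reaches both the body's start and the fresh accept: |ε-closure| = 2 + 1 = 3
  0*00(01)* → the left operand accepts ε, so the closure extends into the next operand (via the concat ε-link); |ε-closure| = 3 + 1 = 4
  (0*00(01)*)* → |ε-closure| = 1 (new start) + 4 (body) + 1 (new accept) = 6
  10 → |ε-closure| equals the left operand's closure size = 1 (its accept is not ε-reachable, so the closure stops there)
  (0*00(01)*)*|10 → new start ε-reaches every alternative's start; at least one alternative accepts ε, so the union's new accept is reached too: |ε-closure| = 1 + 6 + 1 + 1 = 9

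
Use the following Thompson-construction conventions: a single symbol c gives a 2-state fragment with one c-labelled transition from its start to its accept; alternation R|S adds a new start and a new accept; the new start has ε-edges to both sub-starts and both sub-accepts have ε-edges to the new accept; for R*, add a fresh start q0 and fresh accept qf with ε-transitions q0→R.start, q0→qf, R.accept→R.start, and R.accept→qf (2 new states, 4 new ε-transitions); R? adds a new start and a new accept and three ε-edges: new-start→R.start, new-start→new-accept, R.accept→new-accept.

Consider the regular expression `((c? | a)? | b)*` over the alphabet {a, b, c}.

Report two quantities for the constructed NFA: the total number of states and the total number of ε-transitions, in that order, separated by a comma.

16, 18

Per subexpression:
Each of the 3 symbol leaves contributes 2 states and 0 ε-transitions.
  c? → 4 states, 3 ε-transitions
  c? | a → 8 states, 7 ε-transitions
  (c? | a)? → 10 states, 10 ε-transitions
  (c? | a)? | b → 14 states, 14 ε-transitions
  ((c? | a)? | b)* → 16 states, 18 ε-transitions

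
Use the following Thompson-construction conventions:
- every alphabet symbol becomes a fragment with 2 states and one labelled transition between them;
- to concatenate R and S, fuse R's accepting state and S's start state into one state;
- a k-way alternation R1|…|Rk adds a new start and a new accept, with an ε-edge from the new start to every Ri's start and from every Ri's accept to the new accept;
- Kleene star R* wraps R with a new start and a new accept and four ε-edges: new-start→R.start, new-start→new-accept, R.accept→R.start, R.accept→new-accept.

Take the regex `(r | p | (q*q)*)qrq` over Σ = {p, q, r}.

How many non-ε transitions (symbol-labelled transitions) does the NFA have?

7

Building bottom-up:
Each of the 7 symbol leaves contributes exactly 1 symbol transition.
  q* → 1 symbol transition
  q*q → 2 symbol transitions
  (q*q)* → 2 symbol transitions
  r | p | (q*q)* → 4 symbol transitions
  (r | p | (q*q)*)qrq → 7 symbol transitions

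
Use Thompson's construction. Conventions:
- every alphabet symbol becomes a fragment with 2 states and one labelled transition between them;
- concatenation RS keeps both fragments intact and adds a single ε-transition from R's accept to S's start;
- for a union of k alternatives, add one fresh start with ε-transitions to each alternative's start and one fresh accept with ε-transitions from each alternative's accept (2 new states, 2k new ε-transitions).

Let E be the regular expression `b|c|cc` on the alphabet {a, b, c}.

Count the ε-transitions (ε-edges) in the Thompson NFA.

Building bottom-up:
Each of the 4 symbol leaves contributes 0 ε-transitions.
  cc — 1 ε-transition
  b|c|cc — 7 ε-transitions

7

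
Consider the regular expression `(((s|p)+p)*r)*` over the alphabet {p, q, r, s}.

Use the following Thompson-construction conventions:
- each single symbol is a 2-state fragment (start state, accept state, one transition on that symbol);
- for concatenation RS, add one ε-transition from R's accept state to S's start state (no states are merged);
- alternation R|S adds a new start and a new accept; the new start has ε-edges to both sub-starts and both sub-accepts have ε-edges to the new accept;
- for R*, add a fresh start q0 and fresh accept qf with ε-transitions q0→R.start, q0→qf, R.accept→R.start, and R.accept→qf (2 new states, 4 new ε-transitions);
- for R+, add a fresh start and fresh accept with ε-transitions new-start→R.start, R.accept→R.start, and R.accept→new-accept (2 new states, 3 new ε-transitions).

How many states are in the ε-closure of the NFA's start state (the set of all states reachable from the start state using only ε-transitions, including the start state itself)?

Compute the ε-closure size of each fragment's start state recursively; a symbol fragment's start has no outgoing ε-edge, so its closure is just itself (size 1).
  s|p — |closure| = 1 + 1 + 1 = 3 (the new accept is not ε-reachable since no branch accepts ε)
  (s|p)+ — new start ε-reaches only the body's start; the new accept needs a symbol first: |closure| = 1 + 3 = 4
  (s|p)+p — same as the first factor's closure: |closure| = 4
  ((s|p)+p)* — new start has ε-edges to the inner start and to the new accept, so |closure| = 2 + 4 = 6
  ((s|p)+p)*r — the left operand accepts ε, so the closure extends into the next operand (via the concat ε-link); |closure| = 6 + 1 = 7
  (((s|p)+p)*r)* — the star's fresh start ε-reaches both the body's start and the fresh accept: |closure| = 2 + 7 = 9

9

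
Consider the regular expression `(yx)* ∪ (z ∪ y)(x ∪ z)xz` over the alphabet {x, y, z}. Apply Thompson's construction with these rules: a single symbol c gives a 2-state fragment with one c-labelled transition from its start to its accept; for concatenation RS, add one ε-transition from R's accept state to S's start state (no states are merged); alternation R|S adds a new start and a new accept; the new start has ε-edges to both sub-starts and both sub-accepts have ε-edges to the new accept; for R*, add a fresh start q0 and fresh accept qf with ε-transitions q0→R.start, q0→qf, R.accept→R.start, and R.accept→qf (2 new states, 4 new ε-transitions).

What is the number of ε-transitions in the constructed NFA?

Bottom-up over the parse tree:
Each of the 8 symbol leaves contributes 0 ε-transitions.
  yx — 1 ε-transition
  (yx)* — 5 ε-transitions
  z ∪ y — 4 ε-transitions
  x ∪ z — 4 ε-transitions
  (z ∪ y)(x ∪ z)xz — 11 ε-transitions
  (yx)* ∪ (z ∪ y)(x ∪ z)xz — 20 ε-transitions

20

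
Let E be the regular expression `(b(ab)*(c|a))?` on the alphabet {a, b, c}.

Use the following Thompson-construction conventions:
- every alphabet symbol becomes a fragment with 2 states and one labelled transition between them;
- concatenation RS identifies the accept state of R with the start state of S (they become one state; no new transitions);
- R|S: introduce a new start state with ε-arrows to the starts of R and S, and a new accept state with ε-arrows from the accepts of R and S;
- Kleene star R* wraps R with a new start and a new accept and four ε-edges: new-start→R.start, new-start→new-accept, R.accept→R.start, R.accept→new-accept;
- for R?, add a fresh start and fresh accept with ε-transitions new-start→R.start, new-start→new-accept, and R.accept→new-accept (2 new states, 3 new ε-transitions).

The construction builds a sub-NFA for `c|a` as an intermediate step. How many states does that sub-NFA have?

Fragment for `c|a`:
Each of the 2 symbol leaves contributes a 2-state fragment.
  c|a = 6 states

6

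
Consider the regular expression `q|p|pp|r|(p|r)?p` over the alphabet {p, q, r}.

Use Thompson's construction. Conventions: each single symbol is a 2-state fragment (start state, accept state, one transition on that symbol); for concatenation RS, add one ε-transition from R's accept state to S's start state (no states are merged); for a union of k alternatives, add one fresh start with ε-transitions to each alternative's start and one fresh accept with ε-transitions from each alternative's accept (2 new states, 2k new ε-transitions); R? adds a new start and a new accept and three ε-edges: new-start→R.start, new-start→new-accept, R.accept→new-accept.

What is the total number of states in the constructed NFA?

Building bottom-up:
Each of the 8 symbol leaves contributes a 2-state fragment.
  pp = 4 states
  p|r = 6 states
  (p|r)? = 8 states
  (p|r)?p = 10 states
  q|p|pp|r|(p|r)?p = 22 states

22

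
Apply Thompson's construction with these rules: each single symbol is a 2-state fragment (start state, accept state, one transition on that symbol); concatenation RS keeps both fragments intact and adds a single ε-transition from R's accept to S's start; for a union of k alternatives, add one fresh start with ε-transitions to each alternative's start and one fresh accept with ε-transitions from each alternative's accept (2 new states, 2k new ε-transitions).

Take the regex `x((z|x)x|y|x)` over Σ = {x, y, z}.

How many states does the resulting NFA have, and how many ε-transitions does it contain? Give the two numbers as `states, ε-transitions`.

Per subexpression:
Each of the 6 symbol leaves contributes 2 states and 0 ε-transitions.
  z|x : 6 states, 4 ε-transitions
  (z|x)x : 8 states, 5 ε-transitions
  (z|x)x|y|x : 14 states, 11 ε-transitions
  x((z|x)x|y|x) : 16 states, 12 ε-transitions

16, 12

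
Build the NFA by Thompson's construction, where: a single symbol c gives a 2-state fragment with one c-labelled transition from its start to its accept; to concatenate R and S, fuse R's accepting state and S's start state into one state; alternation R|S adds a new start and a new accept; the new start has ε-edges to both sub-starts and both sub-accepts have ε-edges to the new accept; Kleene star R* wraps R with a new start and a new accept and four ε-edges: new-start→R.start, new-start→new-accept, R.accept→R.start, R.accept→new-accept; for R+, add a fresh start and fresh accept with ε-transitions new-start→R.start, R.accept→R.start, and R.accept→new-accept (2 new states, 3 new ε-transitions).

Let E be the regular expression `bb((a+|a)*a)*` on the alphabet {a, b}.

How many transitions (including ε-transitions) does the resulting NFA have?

20

Per subexpression:
Each of the 5 symbol leaves contributes 1 transition (1 symbol, 0 ε).
  a+ = 4 transitions (1 symbol, 3 ε)
  a+|a = 9 transitions (2 symbol, 7 ε)
  (a+|a)* = 13 transitions (2 symbol, 11 ε)
  (a+|a)*a = 14 transitions (3 symbol, 11 ε)
  ((a+|a)*a)* = 18 transitions (3 symbol, 15 ε)
  bb((a+|a)*a)* = 20 transitions (5 symbol, 15 ε)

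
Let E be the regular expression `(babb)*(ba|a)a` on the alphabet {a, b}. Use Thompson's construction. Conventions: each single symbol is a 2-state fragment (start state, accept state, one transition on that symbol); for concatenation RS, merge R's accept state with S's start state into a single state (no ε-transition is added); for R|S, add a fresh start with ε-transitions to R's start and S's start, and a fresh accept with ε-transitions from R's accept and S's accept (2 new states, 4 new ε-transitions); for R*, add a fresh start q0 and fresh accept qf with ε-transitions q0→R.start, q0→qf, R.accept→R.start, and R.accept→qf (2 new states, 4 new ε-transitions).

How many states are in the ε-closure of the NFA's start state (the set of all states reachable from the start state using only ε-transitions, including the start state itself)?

5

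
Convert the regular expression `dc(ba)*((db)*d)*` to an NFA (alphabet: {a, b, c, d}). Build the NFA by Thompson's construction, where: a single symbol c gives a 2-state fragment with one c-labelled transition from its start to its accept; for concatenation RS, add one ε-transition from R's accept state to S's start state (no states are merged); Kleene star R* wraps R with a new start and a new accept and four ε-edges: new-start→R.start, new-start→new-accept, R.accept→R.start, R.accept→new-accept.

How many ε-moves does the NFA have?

18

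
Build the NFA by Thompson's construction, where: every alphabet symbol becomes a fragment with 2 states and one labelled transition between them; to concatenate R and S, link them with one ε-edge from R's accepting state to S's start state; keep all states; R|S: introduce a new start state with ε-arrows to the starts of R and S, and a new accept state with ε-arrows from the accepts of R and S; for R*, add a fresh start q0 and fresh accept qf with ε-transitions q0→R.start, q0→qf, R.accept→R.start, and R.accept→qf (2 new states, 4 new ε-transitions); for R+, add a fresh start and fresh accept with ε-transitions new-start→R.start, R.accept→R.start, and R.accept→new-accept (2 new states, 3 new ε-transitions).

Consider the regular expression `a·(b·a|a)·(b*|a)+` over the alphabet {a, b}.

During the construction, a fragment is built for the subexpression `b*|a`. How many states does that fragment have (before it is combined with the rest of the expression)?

8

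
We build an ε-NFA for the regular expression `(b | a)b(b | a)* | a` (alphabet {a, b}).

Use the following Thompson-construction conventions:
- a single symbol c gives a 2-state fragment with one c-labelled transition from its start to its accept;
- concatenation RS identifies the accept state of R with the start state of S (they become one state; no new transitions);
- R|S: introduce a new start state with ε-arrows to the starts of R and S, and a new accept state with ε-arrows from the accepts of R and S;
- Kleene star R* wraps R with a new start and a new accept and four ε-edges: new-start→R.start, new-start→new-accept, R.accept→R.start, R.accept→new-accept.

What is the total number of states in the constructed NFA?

18

Per subexpression:
Each of the 6 symbol leaves contributes a 2-state fragment.
  b | a = 6 states
  b | a = 6 states
  (b | a)* = 8 states
  (b | a)b(b | a)* = 14 states
  (b | a)b(b | a)* | a = 18 states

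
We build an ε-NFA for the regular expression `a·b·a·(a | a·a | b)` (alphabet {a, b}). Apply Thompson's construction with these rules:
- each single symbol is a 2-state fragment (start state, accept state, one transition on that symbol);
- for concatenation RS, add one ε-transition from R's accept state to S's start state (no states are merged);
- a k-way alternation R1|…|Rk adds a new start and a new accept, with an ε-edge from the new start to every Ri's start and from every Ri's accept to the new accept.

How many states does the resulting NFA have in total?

16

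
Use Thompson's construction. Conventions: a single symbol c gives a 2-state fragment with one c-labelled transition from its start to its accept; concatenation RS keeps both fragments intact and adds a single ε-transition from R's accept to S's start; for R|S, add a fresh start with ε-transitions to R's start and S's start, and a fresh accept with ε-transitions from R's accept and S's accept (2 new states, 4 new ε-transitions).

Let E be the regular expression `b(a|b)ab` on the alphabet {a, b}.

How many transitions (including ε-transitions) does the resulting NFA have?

12

Bottom-up over the parse tree:
Each of the 5 symbol leaves contributes 1 transition (1 symbol, 0 ε).
  a|b : 6 transitions (2 symbol, 4 ε)
  b(a|b)ab : 12 transitions (5 symbol, 7 ε)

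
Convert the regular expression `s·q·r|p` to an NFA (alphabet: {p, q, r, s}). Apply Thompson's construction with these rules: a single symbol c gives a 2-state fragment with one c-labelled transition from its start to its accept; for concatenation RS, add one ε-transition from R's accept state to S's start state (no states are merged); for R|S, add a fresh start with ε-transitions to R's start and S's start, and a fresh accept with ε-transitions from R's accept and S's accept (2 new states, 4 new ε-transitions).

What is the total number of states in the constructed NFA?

Bottom-up over the parse tree:
Each of the 4 symbol leaves contributes a 2-state fragment.
  s·q·r — 6 states
  s·q·r|p — 10 states

10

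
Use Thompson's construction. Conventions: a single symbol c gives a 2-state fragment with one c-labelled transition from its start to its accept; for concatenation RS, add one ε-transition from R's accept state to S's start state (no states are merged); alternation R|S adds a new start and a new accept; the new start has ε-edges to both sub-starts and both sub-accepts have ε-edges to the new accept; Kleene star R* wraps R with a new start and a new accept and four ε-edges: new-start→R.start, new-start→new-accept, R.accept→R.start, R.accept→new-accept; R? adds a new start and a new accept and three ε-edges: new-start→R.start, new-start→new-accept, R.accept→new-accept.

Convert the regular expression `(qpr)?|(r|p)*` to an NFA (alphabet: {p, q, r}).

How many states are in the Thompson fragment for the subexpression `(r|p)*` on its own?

8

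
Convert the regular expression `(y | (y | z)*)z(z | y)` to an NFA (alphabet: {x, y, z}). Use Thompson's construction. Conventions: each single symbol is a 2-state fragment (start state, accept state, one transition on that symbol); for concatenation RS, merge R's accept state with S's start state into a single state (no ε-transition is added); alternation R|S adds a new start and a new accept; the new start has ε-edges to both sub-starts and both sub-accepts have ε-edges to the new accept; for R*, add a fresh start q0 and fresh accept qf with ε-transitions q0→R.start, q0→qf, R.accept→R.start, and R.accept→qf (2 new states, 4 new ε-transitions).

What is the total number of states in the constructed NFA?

By structural recursion:
Each of the 6 symbol leaves contributes a 2-state fragment.
  y | z — 6 states
  (y | z)* — 8 states
  y | (y | z)* — 12 states
  z | y — 6 states
  (y | (y | z)*)z(z | y) — 18 states

18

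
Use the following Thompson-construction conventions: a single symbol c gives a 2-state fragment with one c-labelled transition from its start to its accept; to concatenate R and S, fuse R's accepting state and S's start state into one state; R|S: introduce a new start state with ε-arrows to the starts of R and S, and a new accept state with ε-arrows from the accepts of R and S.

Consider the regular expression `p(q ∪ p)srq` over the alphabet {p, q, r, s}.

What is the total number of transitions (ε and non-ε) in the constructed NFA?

10

Building bottom-up:
Each of the 6 symbol leaves contributes 1 transition (1 symbol, 0 ε).
  q ∪ p — 6 transitions (2 symbol, 4 ε)
  p(q ∪ p)srq — 10 transitions (6 symbol, 4 ε)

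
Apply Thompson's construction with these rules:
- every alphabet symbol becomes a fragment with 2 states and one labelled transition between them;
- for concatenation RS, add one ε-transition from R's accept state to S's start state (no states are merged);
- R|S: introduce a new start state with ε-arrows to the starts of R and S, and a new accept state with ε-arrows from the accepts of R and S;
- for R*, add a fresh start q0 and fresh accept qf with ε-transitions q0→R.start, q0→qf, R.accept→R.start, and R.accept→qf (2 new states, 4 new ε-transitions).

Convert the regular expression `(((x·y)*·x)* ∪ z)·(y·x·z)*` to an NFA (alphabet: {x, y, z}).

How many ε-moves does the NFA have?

21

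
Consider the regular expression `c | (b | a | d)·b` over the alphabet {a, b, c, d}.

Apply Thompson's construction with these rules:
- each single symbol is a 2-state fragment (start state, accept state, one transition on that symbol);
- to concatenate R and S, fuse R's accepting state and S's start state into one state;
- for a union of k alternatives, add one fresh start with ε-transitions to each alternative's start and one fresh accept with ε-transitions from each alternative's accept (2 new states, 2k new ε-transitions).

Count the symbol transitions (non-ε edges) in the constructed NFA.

5

Bottom-up over the parse tree:
Each of the 5 symbol leaves contributes exactly 1 symbol transition.
  b | a | d — 3 symbol transitions
  (b | a | d)·b — 4 symbol transitions
  c | (b | a | d)·b — 5 symbol transitions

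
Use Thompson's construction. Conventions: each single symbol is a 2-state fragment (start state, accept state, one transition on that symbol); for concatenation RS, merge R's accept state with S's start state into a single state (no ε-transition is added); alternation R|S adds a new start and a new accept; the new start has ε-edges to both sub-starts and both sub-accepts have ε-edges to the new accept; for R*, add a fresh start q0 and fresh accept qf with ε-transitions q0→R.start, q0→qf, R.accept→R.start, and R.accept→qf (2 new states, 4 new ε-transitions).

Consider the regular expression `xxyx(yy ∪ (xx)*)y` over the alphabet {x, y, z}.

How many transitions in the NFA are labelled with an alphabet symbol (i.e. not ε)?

9

Building bottom-up:
Each of the 9 symbol leaves contributes exactly 1 symbol transition.
  yy : 2 symbol transitions
  xx : 2 symbol transitions
  (xx)* : 2 symbol transitions
  yy ∪ (xx)* : 4 symbol transitions
  xxyx(yy ∪ (xx)*)y : 9 symbol transitions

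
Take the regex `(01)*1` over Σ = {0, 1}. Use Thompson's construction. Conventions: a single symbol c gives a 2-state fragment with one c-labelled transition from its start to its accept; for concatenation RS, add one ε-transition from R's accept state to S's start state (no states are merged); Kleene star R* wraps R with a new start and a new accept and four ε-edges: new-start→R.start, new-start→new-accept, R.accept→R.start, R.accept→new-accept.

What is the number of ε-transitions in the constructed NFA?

6

Building bottom-up:
Each of the 3 symbol leaves contributes 0 ε-transitions.
  01 = 1 ε-transition
  (01)* = 5 ε-transitions
  (01)*1 = 6 ε-transitions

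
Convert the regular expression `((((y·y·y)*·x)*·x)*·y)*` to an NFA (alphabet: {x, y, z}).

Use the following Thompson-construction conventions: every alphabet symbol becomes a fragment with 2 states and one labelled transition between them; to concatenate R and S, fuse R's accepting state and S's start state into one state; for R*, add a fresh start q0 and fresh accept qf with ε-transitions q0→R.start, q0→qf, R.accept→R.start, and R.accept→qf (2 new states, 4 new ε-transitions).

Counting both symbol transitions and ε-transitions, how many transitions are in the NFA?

Building bottom-up:
Each of the 6 symbol leaves contributes 1 transition (1 symbol, 0 ε).
  y·y·y = 3 transitions (3 symbol, 0 ε)
  (y·y·y)* = 7 transitions (3 symbol, 4 ε)
  (y·y·y)*·x = 8 transitions (4 symbol, 4 ε)
  ((y·y·y)*·x)* = 12 transitions (4 symbol, 8 ε)
  ((y·y·y)*·x)*·x = 13 transitions (5 symbol, 8 ε)
  (((y·y·y)*·x)*·x)* = 17 transitions (5 symbol, 12 ε)
  (((y·y·y)*·x)*·x)*·y = 18 transitions (6 symbol, 12 ε)
  ((((y·y·y)*·x)*·x)*·y)* = 22 transitions (6 symbol, 16 ε)

22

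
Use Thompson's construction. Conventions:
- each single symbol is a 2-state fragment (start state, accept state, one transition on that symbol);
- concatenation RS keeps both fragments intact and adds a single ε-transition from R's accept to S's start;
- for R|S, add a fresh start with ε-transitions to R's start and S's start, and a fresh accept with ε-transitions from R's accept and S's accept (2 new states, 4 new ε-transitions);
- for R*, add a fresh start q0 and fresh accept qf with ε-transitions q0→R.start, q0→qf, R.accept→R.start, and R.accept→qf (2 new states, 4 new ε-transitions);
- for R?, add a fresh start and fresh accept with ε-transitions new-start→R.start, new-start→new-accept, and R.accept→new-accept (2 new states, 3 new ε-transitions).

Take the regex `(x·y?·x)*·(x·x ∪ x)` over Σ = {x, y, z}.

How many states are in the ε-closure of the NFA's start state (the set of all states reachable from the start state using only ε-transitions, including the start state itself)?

6

Let C(F) = |ε-closure(F.start)| within fragment F, and note whether F accepts ε. Symbol fragments have C = 1 and do not accept ε. Then:
  y? — |ε-closure| = 1 (new start) + 1 (body) + 1 (new accept, via ε) = 3
  x·y?·x — same as the first factor's closure: |ε-closure| = 1
  (x·y?·x)* — the star's fresh start ε-reaches both the body's start and the fresh accept: |ε-closure| = 2 + 1 = 3
  x·x — |ε-closure| equals the left operand's closure size = 1 (its accept is not ε-reachable, so the closure stops there)
  x·x ∪ x — new start ε-reaches every alternative's start; none of them accept ε, so the new accept is not reached: |ε-closure| = 1 + 1 + 1 = 3
  (x·y?·x)*·(x·x ∪ x) — |ε-closure| = 3 + 3 = 6 (closure spills across the concat boundary because the left factor accepts ε)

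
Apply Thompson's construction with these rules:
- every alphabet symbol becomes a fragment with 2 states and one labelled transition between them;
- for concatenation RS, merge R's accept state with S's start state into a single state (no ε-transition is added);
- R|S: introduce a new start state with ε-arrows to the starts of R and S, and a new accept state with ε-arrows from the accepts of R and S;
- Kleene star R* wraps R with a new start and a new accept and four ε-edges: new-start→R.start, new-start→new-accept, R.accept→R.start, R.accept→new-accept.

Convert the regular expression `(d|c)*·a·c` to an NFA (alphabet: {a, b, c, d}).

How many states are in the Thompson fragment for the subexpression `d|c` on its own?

6

Fragment for `d|c`:
Each of the 2 symbol leaves contributes a 2-state fragment.
  d|c = 6 states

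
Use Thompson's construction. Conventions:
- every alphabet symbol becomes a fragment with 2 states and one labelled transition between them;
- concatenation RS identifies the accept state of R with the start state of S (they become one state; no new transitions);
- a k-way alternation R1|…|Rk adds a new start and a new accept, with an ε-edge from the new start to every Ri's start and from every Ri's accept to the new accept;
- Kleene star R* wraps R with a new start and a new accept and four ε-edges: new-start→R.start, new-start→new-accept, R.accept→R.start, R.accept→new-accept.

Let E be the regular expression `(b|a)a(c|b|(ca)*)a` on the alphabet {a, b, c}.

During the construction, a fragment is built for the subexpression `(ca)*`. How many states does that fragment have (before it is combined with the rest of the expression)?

5

Fragment for `(ca)*`:
Each of the 2 symbol leaves contributes a 2-state fragment.
  ca — 3 states
  (ca)* — 5 states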